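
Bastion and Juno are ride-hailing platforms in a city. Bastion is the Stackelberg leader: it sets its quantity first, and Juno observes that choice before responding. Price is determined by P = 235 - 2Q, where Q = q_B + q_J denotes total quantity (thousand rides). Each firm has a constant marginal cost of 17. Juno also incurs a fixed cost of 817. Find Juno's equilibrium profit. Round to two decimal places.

668.13

Solve by backward induction. Given q_B, the follower Juno maximises π_J = (235 - 2q_B - 2q_J)q_J - 17q_J.
Setting the follower's marginal profit to zero, 218 - 2q_B - 4q_J = 0, i.e. q_J = (218 - 2q_B)/4.
Bastion substitutes q_J(q_B) into its own profit: π_B = q_B(235 - 2q_B - (218 - 2q_B)/2) - 17q_B = (126 - q_B)q_B - 17q_B.
Maximising: ∂π_B/∂q_B = 109 - 2q_B = 0, giving q_B = 109/2.
Then q_J = (218 - 2·(109/2))/4 = 109/4.
Price P = 235 - 2·(327/4) = 143/2.
Juno's profit: (143/2 - 17)·(109/4) - 817 = 668.1250.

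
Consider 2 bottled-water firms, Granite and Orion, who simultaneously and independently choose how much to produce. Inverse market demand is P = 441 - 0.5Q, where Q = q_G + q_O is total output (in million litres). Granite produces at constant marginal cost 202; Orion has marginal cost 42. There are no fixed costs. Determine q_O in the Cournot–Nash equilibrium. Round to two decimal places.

Granite's profit: π_G = (441 - 0.5Q)q_G - (202q_G). Setting ∂π_G/∂q_G = 0: 239 - q_G - (1/2)(q_O) = 0.
Orion's first-order condition: 399 - q_O - (1/2)(q_G) = 0.
So q_G = (239 - (1/2)q_O) and q_O = (399 - (1/2)q_G).
Substituting one into the other gives q_G = 158/3 and q_O = 1118/3.

372.67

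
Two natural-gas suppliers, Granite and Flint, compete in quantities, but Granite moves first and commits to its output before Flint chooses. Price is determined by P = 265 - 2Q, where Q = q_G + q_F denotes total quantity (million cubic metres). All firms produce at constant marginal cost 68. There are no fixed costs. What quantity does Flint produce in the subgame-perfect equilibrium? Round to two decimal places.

Solve by backward induction. Given q_G, the follower Flint maximises π_F = (265 - 2q_G - 2q_F)q_F - 68q_F.
∂π_F/∂q_F = 197 - 2q_G - 4q_F = 0 gives the reaction function q_F = (197 - 2q_G)/4.
Granite substitutes q_F(q_G) into its own profit: π_G = q_G(265 - 2q_G - (197 - 2q_G)/2) - 68q_G = (333/2 - q_G)q_G - 68q_G.
Leader FOC: 197/2 - 2q_G = 0, so q_G = 197/4.
Then q_F = (197 - 2·(197/4))/4 = 197/8.

24.63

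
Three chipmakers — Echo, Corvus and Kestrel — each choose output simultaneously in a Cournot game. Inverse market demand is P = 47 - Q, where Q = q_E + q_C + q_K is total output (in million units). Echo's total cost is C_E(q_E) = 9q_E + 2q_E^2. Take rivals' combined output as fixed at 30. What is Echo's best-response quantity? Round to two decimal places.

With rivals' combined output fixed at 30, Echo's profit is π_E = (47 - 30 - q_E)q_E - (9q_E + 2q_E²) = (17 - q_E)q_E - (9q_E + 2q_E²).
∂π_E/∂q_E = 8 - 6q_E = 0, so q_E = 4/3.

1.33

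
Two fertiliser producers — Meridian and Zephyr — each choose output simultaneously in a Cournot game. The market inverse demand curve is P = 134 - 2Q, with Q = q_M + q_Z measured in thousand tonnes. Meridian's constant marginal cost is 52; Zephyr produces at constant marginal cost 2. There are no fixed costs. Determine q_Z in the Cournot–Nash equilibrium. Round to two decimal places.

30.33

Meridian's profit: π_M = (134 - 2Q)q_M - (52q_M). Setting ∂π_M/∂q_M = 0: 82 - 4q_M - 2(q_Z) = 0.
Zephyr's first-order condition: 132 - 4q_Z - 2(q_M) = 0.
Best responses: q_M = (82 - 2q_Z)/4, q_Z = (132 - 2q_M)/4.
Solving the pair: q_M = 16/3, q_Z = 91/3.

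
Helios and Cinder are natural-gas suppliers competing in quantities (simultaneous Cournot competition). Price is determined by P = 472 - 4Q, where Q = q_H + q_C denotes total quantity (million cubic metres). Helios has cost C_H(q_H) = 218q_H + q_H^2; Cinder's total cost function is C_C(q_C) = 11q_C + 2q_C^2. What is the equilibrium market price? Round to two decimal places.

287.46

Helios's profit: π_H = (472 - 4Q)q_H - (218q_H + q_H²). Setting ∂π_H/∂q_H = 0: 254 - 10q_H - 4(q_C) = 0.
Cinder's profit: π_C = (472 - 4Q)q_C - (11q_C + 2q_C²). Setting ∂π_C/∂q_C = 0: 461 - 12q_C - 4(q_H) = 0.
So q_H = (254 - 4q_C)/10 and q_C = (461 - 4q_H)/12.
Solving the pair: q_H = 301/26, q_C = 1797/52.
Total output Q = 46.1346, so price P = 472 - 4·46.1346 = 287.4615.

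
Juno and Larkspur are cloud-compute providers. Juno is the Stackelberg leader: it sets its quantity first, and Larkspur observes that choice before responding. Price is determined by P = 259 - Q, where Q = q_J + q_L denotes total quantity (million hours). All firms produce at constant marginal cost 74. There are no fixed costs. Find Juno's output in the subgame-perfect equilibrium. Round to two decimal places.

92.50

The follower Larkspur best-responds to any q_J: π_L = (259 - Q)q_L - 74q_L.
∂π_L/∂q_L = 185 - q_J - 2q_L = 0 gives the reaction function q_L = (185 - q_J)/2.
The leader anticipates this reaction. Substituting into P = 259 - Q gives P = 333/2 - (1/2)q_J, so π_J = (333/2 - (1/2)q_J)q_J - 74q_J.
Maximising: ∂π_J/∂q_J = 185/2 - q_J = 0, giving q_J = 185/2.
Then q_L = (185 - 185/2)/2 = 185/4.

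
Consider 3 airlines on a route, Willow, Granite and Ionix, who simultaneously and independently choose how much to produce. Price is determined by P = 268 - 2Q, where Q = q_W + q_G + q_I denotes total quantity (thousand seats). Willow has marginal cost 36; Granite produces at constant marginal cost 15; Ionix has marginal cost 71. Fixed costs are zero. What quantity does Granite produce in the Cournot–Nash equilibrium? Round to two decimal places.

Willow's profit: π_W = (268 - 2Q)q_W - (36q_W). Setting ∂π_W/∂q_W = 0: 232 - 4q_W - 2(q_G + q_I) = 0.
Granite's first-order condition: 253 - 4q_G - 2(q_W + q_I) = 0.
Ionix's profit: π_I = (268 - 2Q)q_I - (71q_I). Setting ∂π_I/∂q_I = 0: 197 - 4q_I - 2(q_W + q_G) = 0.
Adding the 3 first-order conditions: 682 − 8Q = 0, so Q = 341/4.
Back-substituting: q_W = (232 − 341/2)/2 = 123/4, q_G = (253 − 341/2)/2 = 165/4, q_I = (197 − 341/2)/2 = 53/4.

41.25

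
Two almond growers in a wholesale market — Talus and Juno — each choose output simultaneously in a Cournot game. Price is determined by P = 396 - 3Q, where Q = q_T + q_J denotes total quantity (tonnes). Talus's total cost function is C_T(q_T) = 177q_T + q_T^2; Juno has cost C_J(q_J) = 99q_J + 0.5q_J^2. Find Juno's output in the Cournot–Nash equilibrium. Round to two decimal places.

Talus's profit: π_T = (396 - 3Q)q_T - (177q_T + q_T²). Setting ∂π_T/∂q_T = 0: 219 - 8q_T - 3(q_J) = 0.
Juno's first-order condition: 297 - 7q_J - 3(q_T) = 0.
So q_T = (219 - 3q_J)/8 and q_J = (297 - 3q_T)/7.
Solving the pair: q_T = 642/47, q_J = 1719/47.

36.57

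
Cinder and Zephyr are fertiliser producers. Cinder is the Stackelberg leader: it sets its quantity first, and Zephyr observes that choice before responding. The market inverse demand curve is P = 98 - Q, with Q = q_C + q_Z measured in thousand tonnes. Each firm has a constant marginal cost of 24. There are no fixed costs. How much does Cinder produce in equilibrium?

37

Solve by backward induction. Given q_C, the follower Zephyr maximises π_Z = (98 - q_C - q_Z)q_Z - 24q_Z.
Setting the follower's marginal profit to zero, 74 - q_C - 2q_Z = 0, i.e. q_Z = (74 - q_C)/2.
Cinder substitutes q_Z(q_C) into its own profit: π_C = q_C(98 - q_C - (74 - q_C)/2) - 24q_C = (61 - (1/2)q_C)q_C - 24q_C.
The leader's first-order condition 37 - q_C = 0 yields q_C = 37.
Then q_Z = (74 - 37)/2 = 37/2.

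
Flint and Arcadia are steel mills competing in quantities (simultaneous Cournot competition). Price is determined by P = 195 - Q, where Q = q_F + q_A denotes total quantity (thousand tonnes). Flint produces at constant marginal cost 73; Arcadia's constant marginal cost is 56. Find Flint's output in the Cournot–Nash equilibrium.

35

Flint's profit: π_F = (195 - Q)q_F - (73q_F). Setting ∂π_F/∂q_F = 0: 122 - 2q_F - (q_A) = 0.
Arcadia's first-order condition: 139 - 2q_A - (q_F) = 0.
Rearranging gives the reaction functions q_F = (122 - q_A)/2 and q_A = (139 - q_F)/2.
Solving the pair: q_F = 35, q_A = 52.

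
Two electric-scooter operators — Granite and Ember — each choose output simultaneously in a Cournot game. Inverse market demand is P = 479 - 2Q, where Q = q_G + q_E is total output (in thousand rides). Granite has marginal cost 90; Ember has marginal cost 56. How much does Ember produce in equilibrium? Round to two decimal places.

76.17

Granite's profit: π_G = (479 - 2Q)q_G - (90q_G). Setting ∂π_G/∂q_G = 0: 389 - 4q_G - 2(q_E) = 0.
Ember's first-order condition: 423 - 4q_E - 2(q_G) = 0.
So q_G = (389 - 2q_E)/4 and q_E = (423 - 2q_G)/4.
Solving the pair: q_G = 355/6, q_E = 457/6.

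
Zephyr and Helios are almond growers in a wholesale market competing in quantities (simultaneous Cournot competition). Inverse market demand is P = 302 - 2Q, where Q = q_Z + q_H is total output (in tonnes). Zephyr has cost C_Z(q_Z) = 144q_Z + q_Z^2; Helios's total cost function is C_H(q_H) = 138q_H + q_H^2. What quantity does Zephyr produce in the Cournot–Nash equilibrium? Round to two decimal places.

19.38

Zephyr's profit: π_Z = (302 - 2Q)q_Z - (144q_Z + q_Z²). Setting ∂π_Z/∂q_Z = 0: 158 - 6q_Z - 2(q_H) = 0.
Helios's first-order condition: 164 - 6q_H - 2(q_Z) = 0.
Best responses: q_Z = (158 - 2q_H)/6, q_H = (164 - 2q_Z)/6.
Substituting one into the other gives q_Z = 155/8 and q_H = 167/8.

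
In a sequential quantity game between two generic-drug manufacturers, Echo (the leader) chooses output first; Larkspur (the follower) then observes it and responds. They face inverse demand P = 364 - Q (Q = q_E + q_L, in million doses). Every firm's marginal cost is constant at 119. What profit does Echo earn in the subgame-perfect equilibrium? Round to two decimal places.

7503.13

The follower Larkspur best-responds to any q_E: π_L = (364 - Q)q_L - 119q_L.
Setting the follower's marginal profit to zero, 245 - q_E - 2q_L = 0, i.e. q_L = (245 - q_E)/2.
The leader anticipates this reaction. Substituting into P = 364 - Q gives P = 483/2 - (1/2)q_E, so π_E = (483/2 - (1/2)q_E)q_E - 119q_E.
Leader FOC: 245/2 - q_E = 0, so q_E = 245/2.
Then q_L = (245 - 245/2)/2 = 245/4.
Price P = 364 - 735/4 = 721/4.
Echo's profit: (721/4 - 119)·(245/2) = 7503.1250.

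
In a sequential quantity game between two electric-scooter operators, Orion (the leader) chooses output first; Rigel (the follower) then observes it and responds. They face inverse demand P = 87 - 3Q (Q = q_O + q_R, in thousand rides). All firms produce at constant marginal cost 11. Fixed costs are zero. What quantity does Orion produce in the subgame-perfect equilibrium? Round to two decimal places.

Solve by backward induction. Given q_O, the follower Rigel maximises π_R = (87 - 3q_O - 3q_R)q_R - 11q_R.
Setting the follower's marginal profit to zero, 76 - 3q_O - 6q_R = 0, i.e. q_R = (76 - 3q_O)/6.
Orion substitutes q_R(q_O) into its own profit: π_O = q_O(87 - 3q_O - (76 - 3q_O)/2) - 11q_O = (49 - (3/2)q_O)q_O - 11q_O.
Maximising: ∂π_O/∂q_O = 38 - 3q_O = 0, giving q_O = 38/3.
Then q_R = (76 - 3·(38/3))/6 = 19/3.

12.67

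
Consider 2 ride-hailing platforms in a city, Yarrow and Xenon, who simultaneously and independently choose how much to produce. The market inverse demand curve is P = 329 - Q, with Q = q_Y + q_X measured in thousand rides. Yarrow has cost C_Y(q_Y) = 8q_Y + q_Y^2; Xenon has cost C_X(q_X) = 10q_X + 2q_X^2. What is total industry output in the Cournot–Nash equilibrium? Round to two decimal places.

Yarrow's profit: π_Y = (329 - Q)q_Y - (8q_Y + q_Y²). Setting ∂π_Y/∂q_Y = 0: 321 - 4q_Y - (q_X) = 0.
Xenon's profit: π_X = (329 - Q)q_X - (10q_X + 2q_X²). Setting ∂π_X/∂q_X = 0: 319 - 6q_X - (q_Y) = 0.
Rearranging gives the reaction functions q_Y = (321 - q_X)/4 and q_X = (319 - q_Y)/6.
Substituting one into the other gives q_Y = 1607/23 and q_X = 955/23.
Total output Q = 1607/23 + 955/23 = 111.3913.

111.39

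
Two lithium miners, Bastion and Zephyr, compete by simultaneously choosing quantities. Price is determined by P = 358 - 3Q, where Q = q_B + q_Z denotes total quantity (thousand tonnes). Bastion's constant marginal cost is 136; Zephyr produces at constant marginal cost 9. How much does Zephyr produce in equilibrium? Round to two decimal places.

Bastion's profit: π_B = (358 - 3Q)q_B - (136q_B). Setting ∂π_B/∂q_B = 0: 222 - 6q_B - 3(q_Z) = 0.
Zephyr's first-order condition: 349 - 6q_Z - 3(q_B) = 0.
So q_B = (222 - 3q_Z)/6 and q_Z = (349 - 3q_B)/6.
Solving the pair: q_B = 95/9, q_Z = 476/9.

52.89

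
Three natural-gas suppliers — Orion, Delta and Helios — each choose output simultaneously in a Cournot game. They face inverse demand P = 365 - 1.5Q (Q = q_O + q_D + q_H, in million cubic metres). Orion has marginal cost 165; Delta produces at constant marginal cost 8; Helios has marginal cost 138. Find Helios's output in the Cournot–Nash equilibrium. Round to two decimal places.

Orion's profit: π_O = (365 - 1.5Q)q_O - (165q_O). Setting ∂π_O/∂q_O = 0: 200 - 3q_O - (3/2)(q_D + q_H) = 0.
Delta's profit: π_D = (365 - 1.5Q)q_D - (8q_D). Setting ∂π_D/∂q_D = 0: 357 - 3q_D - (3/2)(q_O + q_H) = 0.
Helios's profit: π_H = (365 - 1.5Q)q_H - (138q_H). Setting ∂π_H/∂q_H = 0: 227 - 3q_H - (3/2)(q_O + q_D) = 0.
Adding the 3 first-order conditions: 784 − 6Q = 0, so Q = 392/3.
Back-substituting: q_O = (200 − 196)/(3/2) = 8/3, q_D = (357 − 196)/(3/2) = 322/3, q_H = (227 − 196)/(3/2) = 62/3.

20.67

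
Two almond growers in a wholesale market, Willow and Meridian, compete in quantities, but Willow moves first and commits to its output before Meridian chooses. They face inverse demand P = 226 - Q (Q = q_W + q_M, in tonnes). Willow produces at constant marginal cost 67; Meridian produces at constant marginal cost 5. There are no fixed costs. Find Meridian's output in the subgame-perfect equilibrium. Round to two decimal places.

Solve by backward induction. Given q_W, the follower Meridian maximises π_M = (226 - q_W - q_M)q_M - 5q_M.
Follower FOC: 221 - q_W - 2q_M = 0, so q_M(q_W) = (221 - q_W)/2.
Willow substitutes q_M(q_W) into its own profit: π_W = q_W(226 - q_W - (221 - q_W)/2) - 67q_W = (231/2 - (1/2)q_W)q_W - 67q_W.
Maximising: ∂π_W/∂q_W = 97/2 - q_W = 0, giving q_W = 97/2.
Then q_M = (221 - 97/2)/2 = 345/4.

86.25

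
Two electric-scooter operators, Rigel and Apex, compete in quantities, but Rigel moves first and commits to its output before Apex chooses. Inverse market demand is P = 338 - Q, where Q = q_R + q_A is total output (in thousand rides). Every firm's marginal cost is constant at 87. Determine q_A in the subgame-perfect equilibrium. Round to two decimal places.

62.75

Solve by backward induction. Given q_R, the follower Apex maximises π_A = (338 - q_R - q_A)q_A - 87q_A.
Follower FOC: 251 - q_R - 2q_A = 0, so q_A(q_R) = (251 - q_R)/2.
Rigel substitutes q_A(q_R) into its own profit: π_R = q_R(338 - q_R - (251 - q_R)/2) - 87q_R = (425/2 - (1/2)q_R)q_R - 87q_R.
Leader FOC: 251/2 - q_R = 0, so q_R = 251/2.
Then q_A = (251 - 251/2)/2 = 251/4.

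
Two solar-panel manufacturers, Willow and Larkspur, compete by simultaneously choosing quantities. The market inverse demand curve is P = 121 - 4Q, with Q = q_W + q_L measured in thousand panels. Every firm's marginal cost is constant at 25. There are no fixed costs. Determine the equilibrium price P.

A representative firm's profit is π_i = q_i(121 - 4Q) - 25q_i.
Setting ∂π_i/∂q_i = 0 with rivals' quantities fixed: 96 - 8q_i - 4q_j = 0.
With identical firms every q_j equals q_i, so q_j = q_i and 96 = 12q_i, giving q_i = 8.
Total output Q = 16, so price P = 121 - 4·16 = 57.

57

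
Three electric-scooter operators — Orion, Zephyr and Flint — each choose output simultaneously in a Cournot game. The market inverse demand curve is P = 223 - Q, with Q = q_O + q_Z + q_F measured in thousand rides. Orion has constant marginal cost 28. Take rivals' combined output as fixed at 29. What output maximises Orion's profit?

83

With rivals' combined output fixed at 29, Orion's profit is π_O = (223 - 29 - q_O)q_O - (28q_O) = (194 - q_O)q_O - (28q_O).
∂π_O/∂q_O = 166 - 2q_O = 0, so q_O = 83.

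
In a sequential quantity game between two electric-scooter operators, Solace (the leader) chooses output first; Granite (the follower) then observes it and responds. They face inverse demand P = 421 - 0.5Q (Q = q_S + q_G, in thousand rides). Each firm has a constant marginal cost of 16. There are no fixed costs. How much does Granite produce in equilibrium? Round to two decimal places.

202.50

The follower Granite best-responds to any q_S: π_G = (421 - 0.5Q)q_G - 16q_G.
Setting the follower's marginal profit to zero, 405 - (1/2)q_S - q_G = 0, i.e. q_G = (405 - (1/2)q_S).
The leader anticipates this reaction. Substituting into P = 421 - 0.5Q gives P = 437/2 - (1/4)q_S, so π_S = (437/2 - (1/4)q_S)q_S - 16q_S.
Maximising: ∂π_S/∂q_S = 405/2 - (1/2)q_S = 0, giving q_S = 405.
Then q_G = (405 - (1/2)·405) = 405/2.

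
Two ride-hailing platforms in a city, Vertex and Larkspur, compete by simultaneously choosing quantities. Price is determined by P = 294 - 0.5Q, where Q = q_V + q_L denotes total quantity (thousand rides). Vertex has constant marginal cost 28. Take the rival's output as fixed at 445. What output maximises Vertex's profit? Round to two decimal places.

With the rival's output fixed at 445, Vertex's profit is π_V = (294 - (1/2)·445 - (1/2)q_V)q_V - (28q_V) = (143/2 - (1/2)q_V)q_V - (28q_V).
∂π_V/∂q_V = 87/2 - q_V = 0, so q_V = 87/2.

43.50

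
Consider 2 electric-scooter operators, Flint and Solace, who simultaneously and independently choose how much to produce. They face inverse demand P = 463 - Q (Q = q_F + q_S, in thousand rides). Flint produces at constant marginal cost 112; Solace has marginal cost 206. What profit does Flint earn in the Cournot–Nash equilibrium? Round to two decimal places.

Flint's profit: π_F = (463 - Q)q_F - (112q_F). Setting ∂π_F/∂q_F = 0: 351 - 2q_F - (q_S) = 0.
Solace's profit: π_S = (463 - Q)q_S - (206q_S). Setting ∂π_S/∂q_S = 0: 257 - 2q_S - (q_F) = 0.
Rearranging gives the reaction functions q_F = (351 - q_S)/2 and q_S = (257 - q_F)/2.
Substituting one into the other gives q_F = 445/3 and q_S = 163/3.
Price P = 463 - 608/3 = 781/3.
Flint's profit: (781/3 - 112)·(445/3) = 22002.7778.

22002.78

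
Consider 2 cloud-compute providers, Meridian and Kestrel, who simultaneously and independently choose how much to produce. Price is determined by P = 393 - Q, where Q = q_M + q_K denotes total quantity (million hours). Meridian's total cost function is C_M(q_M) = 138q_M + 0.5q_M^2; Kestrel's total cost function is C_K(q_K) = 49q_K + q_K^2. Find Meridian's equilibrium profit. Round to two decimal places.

Meridian's profit: π_M = (393 - Q)q_M - (138q_M + (1/2)q_M²). Setting ∂π_M/∂q_M = 0: 255 - 3q_M - (q_K) = 0.
Kestrel's profit: π_K = (393 - Q)q_K - (49q_K + q_K²). Setting ∂π_K/∂q_K = 0: 344 - 4q_K - (q_M) = 0.
Rearranging gives the reaction functions q_M = (255 - q_K)/3 and q_K = (344 - q_M)/4.
Substituting one into the other gives q_M = 676/11 and q_K = 777/11.
Price P = 393 - 1453/11 = 260.9091.
Meridian's profit: 260.9091·(676/11) - 138·(676/11) - (1/2)(676/11)² = 5664.9917.

5664.99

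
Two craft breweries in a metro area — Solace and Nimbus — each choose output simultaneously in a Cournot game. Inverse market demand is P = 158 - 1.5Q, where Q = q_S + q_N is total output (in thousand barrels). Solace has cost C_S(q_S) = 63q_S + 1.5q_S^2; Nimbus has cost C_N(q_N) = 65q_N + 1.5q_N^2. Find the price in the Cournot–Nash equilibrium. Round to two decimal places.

Solace's profit: π_S = (158 - 1.5Q)q_S - (63q_S + (3/2)q_S²). Setting ∂π_S/∂q_S = 0: 95 - 6q_S - (3/2)(q_N) = 0.
Nimbus's profit: π_N = (158 - 1.5Q)q_N - (65q_N + (3/2)q_N²). Setting ∂π_N/∂q_N = 0: 93 - 6q_N - (3/2)(q_S) = 0.
So q_S = (95 - (3/2)q_N)/6 and q_N = (93 - (3/2)q_S)/6.
Substituting one into the other gives q_S = 574/45 and q_N = 554/45.
Total output Q = 376/15, so price P = 158 - (3/2)·(376/15) = 602/5.

120.40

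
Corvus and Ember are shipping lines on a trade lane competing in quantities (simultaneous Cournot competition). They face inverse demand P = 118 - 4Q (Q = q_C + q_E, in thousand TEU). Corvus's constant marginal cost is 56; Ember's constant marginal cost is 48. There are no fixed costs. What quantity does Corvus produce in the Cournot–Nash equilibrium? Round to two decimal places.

Corvus's profit: π_C = (118 - 4Q)q_C - (56q_C). Setting ∂π_C/∂q_C = 0: 62 - 8q_C - 4(q_E) = 0.
Ember's first-order condition: 70 - 8q_E - 4(q_C) = 0.
Best responses: q_C = (62 - 4q_E)/8, q_E = (70 - 4q_C)/8.
Solving the pair: q_C = 9/2, q_E = 13/2.

4.50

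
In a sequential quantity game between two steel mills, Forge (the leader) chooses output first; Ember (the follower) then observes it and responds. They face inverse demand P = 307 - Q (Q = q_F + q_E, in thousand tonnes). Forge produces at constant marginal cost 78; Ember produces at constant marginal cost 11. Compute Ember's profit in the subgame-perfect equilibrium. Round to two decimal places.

11556.25

Solve by backward induction. Given q_F, the follower Ember maximises π_E = (307 - q_F - q_E)q_E - 11q_E.
Setting the follower's marginal profit to zero, 296 - q_F - 2q_E = 0, i.e. q_E = (296 - q_F)/2.
The leader anticipates this reaction. Substituting into P = 307 - Q gives P = 159 - (1/2)q_F, so π_F = (159 - (1/2)q_F)q_F - 78q_F.
Leader FOC: 81 - q_F = 0, so q_F = 81.
Then q_E = (296 - 81)/2 = 215/2.
Price P = 307 - 377/2 = 237/2.
Ember's profit: (237/2 - 11)·(215/2) = 11556.2500.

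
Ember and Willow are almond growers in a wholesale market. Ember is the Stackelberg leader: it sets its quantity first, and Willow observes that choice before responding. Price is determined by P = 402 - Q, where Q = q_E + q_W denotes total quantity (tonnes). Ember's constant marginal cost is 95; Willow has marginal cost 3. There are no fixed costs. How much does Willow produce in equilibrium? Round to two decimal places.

The follower Willow best-responds to any q_E: π_W = (402 - Q)q_W - 3q_W.
Setting the follower's marginal profit to zero, 399 - q_E - 2q_W = 0, i.e. q_W = (399 - q_E)/2.
Ember substitutes q_W(q_E) into its own profit: π_E = q_E(402 - q_E - (399 - q_E)/2) - 95q_E = (405/2 - (1/2)q_E)q_E - 95q_E.
Maximising: ∂π_E/∂q_E = 215/2 - q_E = 0, giving q_E = 215/2.
Then q_W = (399 - 215/2)/2 = 583/4.

145.75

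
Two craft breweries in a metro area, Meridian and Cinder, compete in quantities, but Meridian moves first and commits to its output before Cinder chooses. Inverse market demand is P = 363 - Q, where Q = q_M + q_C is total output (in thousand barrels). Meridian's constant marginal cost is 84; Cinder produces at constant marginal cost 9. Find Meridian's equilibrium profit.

Solve by backward induction. Given q_M, the follower Cinder maximises π_C = (363 - q_M - q_C)q_C - 9q_C.
∂π_C/∂q_C = 354 - q_M - 2q_C = 0 gives the reaction function q_C = (354 - q_M)/2.
The leader anticipates this reaction. Substituting into P = 363 - Q gives P = 186 - (1/2)q_M, so π_M = (186 - (1/2)q_M)q_M - 84q_M.
Leader FOC: 102 - q_M = 0, so q_M = 102.
Then q_C = (354 - 102)/2 = 126.
Price P = 363 - 228 = 135.
Meridian's profit: (135 - 84)·102 = 5202.

5202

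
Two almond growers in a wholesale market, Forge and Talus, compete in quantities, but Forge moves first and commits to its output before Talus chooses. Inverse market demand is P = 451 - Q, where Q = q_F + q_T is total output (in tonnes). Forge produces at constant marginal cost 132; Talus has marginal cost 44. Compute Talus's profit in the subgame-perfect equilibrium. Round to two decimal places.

The follower Talus best-responds to any q_F: π_T = (451 - Q)q_T - 44q_T.
Setting the follower's marginal profit to zero, 407 - q_F - 2q_T = 0, i.e. q_T = (407 - q_F)/2.
The leader anticipates this reaction. Substituting into P = 451 - Q gives P = 495/2 - (1/2)q_F, so π_F = (495/2 - (1/2)q_F)q_F - 132q_F.
Maximising: ∂π_F/∂q_F = 231/2 - q_F = 0, giving q_F = 231/2.
Then q_T = (407 - 231/2)/2 = 583/4.
Price P = 451 - 1045/4 = 759/4.
Talus's profit: (759/4 - 44)·(583/4) = 21243.0625.

21243.06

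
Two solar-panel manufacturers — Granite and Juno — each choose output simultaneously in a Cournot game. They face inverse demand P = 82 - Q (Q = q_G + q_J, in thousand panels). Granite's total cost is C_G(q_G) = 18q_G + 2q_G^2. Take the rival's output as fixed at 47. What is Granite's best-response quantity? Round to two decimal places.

2.83

With the rival's output fixed at 47, Granite's profit is π_G = (82 - 47 - q_G)q_G - (18q_G + 2q_G²) = (35 - q_G)q_G - (18q_G + 2q_G²).
∂π_G/∂q_G = 17 - 6q_G = 0, so q_G = 17/6.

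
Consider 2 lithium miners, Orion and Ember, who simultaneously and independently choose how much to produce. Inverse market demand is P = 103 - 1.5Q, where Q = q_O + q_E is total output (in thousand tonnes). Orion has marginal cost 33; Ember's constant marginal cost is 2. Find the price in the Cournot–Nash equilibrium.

46

Orion's profit: π_O = (103 - 1.5Q)q_O - (33q_O). Setting ∂π_O/∂q_O = 0: 70 - 3q_O - (3/2)(q_E) = 0.
Ember's first-order condition: 101 - 3q_E - (3/2)(q_O) = 0.
So q_O = (70 - (3/2)q_E)/3 and q_E = (101 - (3/2)q_O)/3.
Substituting one into the other gives q_O = 26/3 and q_E = 88/3.
Total output Q = 38, so price P = 103 - (3/2)·38 = 46.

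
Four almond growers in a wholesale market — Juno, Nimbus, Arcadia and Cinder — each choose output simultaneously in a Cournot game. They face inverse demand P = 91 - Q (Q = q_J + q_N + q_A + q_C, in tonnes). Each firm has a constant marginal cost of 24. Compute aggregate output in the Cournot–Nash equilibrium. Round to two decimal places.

Each firm earns π_i = (91 - Q)q_i - 24q_i.
Setting ∂π_i/∂q_i = 0 with rivals' quantities fixed: 67 - 2q_i - Σ_{j≠i} q_j = 0.
By symmetry each firm produces the same amount; substituting Σ_{j≠i} q_j = 3q_i yields q_i = 67/5.
Total output Q = 67/5 + 67/5 + 67/5 + 67/5 = 268/5.

53.60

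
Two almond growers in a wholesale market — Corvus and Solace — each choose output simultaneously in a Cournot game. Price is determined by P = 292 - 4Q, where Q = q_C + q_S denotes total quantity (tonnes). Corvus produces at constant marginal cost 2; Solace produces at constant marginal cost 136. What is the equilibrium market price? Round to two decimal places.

Corvus's profit: π_C = (292 - 4Q)q_C - (2q_C). Setting ∂π_C/∂q_C = 0: 290 - 8q_C - 4(q_S) = 0.
Solace's first-order condition: 156 - 8q_S - 4(q_C) = 0.
Rearranging gives the reaction functions q_C = (290 - 4q_S)/8 and q_S = (156 - 4q_C)/8.
Substituting one into the other gives q_C = 106/3 and q_S = 11/6.
Total output Q = 223/6, so price P = 292 - 4·(223/6) = 430/3.

143.33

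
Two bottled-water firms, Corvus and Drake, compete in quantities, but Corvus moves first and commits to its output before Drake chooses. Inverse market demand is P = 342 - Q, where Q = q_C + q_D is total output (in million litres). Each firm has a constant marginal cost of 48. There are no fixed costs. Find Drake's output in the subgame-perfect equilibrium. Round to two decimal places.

73.50

Solve by backward induction. Given q_C, the follower Drake maximises π_D = (342 - q_C - q_D)q_D - 48q_D.
Setting the follower's marginal profit to zero, 294 - q_C - 2q_D = 0, i.e. q_D = (294 - q_C)/2.
The leader anticipates this reaction. Substituting into P = 342 - Q gives P = 195 - (1/2)q_C, so π_C = (195 - (1/2)q_C)q_C - 48q_C.
The leader's first-order condition 147 - q_C = 0 yields q_C = 147.
Then q_D = (294 - 147)/2 = 147/2.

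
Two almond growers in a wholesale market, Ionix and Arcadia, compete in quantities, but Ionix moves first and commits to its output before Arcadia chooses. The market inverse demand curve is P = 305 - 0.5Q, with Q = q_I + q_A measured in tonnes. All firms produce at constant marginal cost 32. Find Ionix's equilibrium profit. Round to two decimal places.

The follower Arcadia best-responds to any q_I: π_A = (305 - 0.5Q)q_A - 32q_A.
Setting the follower's marginal profit to zero, 273 - (1/2)q_I - q_A = 0, i.e. q_A = (273 - (1/2)q_I).
The leader anticipates this reaction. Substituting into P = 305 - 0.5Q gives P = 337/2 - (1/4)q_I, so π_I = (337/2 - (1/4)q_I)q_I - 32q_I.
Leader FOC: 273/2 - (1/2)q_I = 0, so q_I = 273.
Then q_A = (273 - (1/2)·273) = 273/2.
Price P = 305 - (1/2)·(819/2) = 401/4.
Ionix's profit: (401/4 - 32)·273 = 18632.2500.

18632.25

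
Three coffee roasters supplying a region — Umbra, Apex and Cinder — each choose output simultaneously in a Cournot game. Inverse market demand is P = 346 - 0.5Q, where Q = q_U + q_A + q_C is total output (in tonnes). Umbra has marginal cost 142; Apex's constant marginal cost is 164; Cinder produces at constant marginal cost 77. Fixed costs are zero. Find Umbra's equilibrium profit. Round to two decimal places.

Umbra's profit: π_U = (346 - 0.5Q)q_U - (142q_U). Setting ∂π_U/∂q_U = 0: 204 - q_U - (1/2)(q_A + q_C) = 0.
Apex's profit: π_A = (346 - 0.5Q)q_A - (164q_A). Setting ∂π_A/∂q_A = 0: 182 - q_A - (1/2)(q_U + q_C) = 0.
Cinder's first-order condition: 269 - q_C - (1/2)(q_U + q_A) = 0.
Adding the 3 conditions: 655 − Q − Q = 0, i.e. Q = 655/2.
Back-substituting: q_U = (204 − 655/4)/(1/2) = 161/2, q_A = (182 − 655/4)/(1/2) = 73/2, q_C = (269 − 655/4)/(1/2) = 421/2.
Price P = 346 - (1/2)·(655/2) = 729/4.
Umbra's profit: (729/4 - 142)·(161/2) = 3240.1250.

3240.13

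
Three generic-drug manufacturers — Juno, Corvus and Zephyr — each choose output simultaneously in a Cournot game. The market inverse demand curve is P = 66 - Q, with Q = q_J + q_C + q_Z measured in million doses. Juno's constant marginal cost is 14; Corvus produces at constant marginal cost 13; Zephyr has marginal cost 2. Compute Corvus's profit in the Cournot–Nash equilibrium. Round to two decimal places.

115.56

Juno's profit: π_J = (66 - Q)q_J - (14q_J). Setting ∂π_J/∂q_J = 0: 52 - 2q_J - (q_C + q_Z) = 0.
Corvus's profit: π_C = (66 - Q)q_C - (13q_C). Setting ∂π_C/∂q_C = 0: 53 - 2q_C - (q_J + q_Z) = 0.
Zephyr's first-order condition: 64 - 2q_Z - (q_J + q_C) = 0.
Summing all 3 equations gives 169 − 4Q = 0, hence Q = 169/4.
Back-substituting: q_J = (52 − 169/4) = 39/4, q_C = (53 − 169/4) = 43/4, q_Z = (64 − 169/4) = 87/4.
Price P = 66 - 169/4 = 95/4.
Corvus's profit: (95/4 - 13)·(43/4) = 1849/16.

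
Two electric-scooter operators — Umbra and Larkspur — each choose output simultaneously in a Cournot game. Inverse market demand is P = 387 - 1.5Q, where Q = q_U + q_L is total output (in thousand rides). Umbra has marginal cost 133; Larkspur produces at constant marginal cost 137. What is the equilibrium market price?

219

Umbra's profit: π_U = (387 - 1.5Q)q_U - (133q_U). Setting ∂π_U/∂q_U = 0: 254 - 3q_U - (3/2)(q_L) = 0.
Larkspur's profit: π_L = (387 - 1.5Q)q_L - (137q_L). Setting ∂π_L/∂q_L = 0: 250 - 3q_L - (3/2)(q_U) = 0.
So q_U = (254 - (3/2)q_L)/3 and q_L = (250 - (3/2)q_U)/3.
Solving the pair: q_U = 172/3, q_L = 164/3.
Total output Q = 112, so price P = 387 - (3/2)·112 = 219.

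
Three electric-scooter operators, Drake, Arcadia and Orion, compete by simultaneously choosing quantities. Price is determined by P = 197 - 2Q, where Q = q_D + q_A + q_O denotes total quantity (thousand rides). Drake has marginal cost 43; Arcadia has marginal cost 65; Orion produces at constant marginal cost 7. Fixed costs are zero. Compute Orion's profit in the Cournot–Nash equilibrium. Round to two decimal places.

2520.50

Drake's profit: π_D = (197 - 2Q)q_D - (43q_D). Setting ∂π_D/∂q_D = 0: 154 - 4q_D - 2(q_A + q_O) = 0.
Arcadia's first-order condition: 132 - 4q_A - 2(q_D + q_O) = 0.
Orion's first-order condition: 190 - 4q_O - 2(q_D + q_A) = 0.
Summing all 3 equations gives 476 − 8Q = 0, hence Q = 119/2.
Back-substituting: q_D = (154 − 119)/2 = 35/2, q_A = (132 − 119)/2 = 13/2, q_O = (190 − 119)/2 = 71/2.
Price P = 197 - 2·(119/2) = 78.
Orion's profit: (78 - 7)·(71/2) = 2520.5000.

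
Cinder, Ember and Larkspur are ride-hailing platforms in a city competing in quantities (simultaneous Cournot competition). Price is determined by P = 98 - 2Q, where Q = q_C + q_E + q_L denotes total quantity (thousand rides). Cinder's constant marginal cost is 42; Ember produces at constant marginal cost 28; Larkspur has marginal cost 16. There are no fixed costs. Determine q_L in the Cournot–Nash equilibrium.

Cinder's profit: π_C = (98 - 2Q)q_C - (42q_C). Setting ∂π_C/∂q_C = 0: 56 - 4q_C - 2(q_E + q_L) = 0.
Ember's profit: π_E = (98 - 2Q)q_E - (28q_E). Setting ∂π_E/∂q_E = 0: 70 - 4q_E - 2(q_C + q_L) = 0.
Larkspur's first-order condition: 82 - 4q_L - 2(q_C + q_E) = 0.
Adding the 3 conditions: 208 − 4Q − 4Q = 0, i.e. Q = 26.
Back-substituting: q_C = (56 − 52)/2 = 2, q_E = (70 − 52)/2 = 9, q_L = (82 − 52)/2 = 15.

15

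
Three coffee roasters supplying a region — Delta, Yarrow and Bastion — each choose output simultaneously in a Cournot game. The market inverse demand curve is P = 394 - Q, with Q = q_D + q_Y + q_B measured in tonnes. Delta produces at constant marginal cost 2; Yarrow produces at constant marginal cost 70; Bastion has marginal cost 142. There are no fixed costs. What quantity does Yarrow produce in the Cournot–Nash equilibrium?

82

Delta's profit: π_D = (394 - Q)q_D - (2q_D). Setting ∂π_D/∂q_D = 0: 392 - 2q_D - (q_Y + q_B) = 0.
Yarrow's profit: π_Y = (394 - Q)q_Y - (70q_Y). Setting ∂π_Y/∂q_Y = 0: 324 - 2q_Y - (q_D + q_B) = 0.
Bastion's first-order condition: 252 - 2q_B - (q_D + q_Y) = 0.
Adding the 3 first-order conditions: 968 − 4Q = 0, so Q = 242.
Back-substituting: q_D = (392 − 242) = 150, q_Y = (324 − 242) = 82, q_B = (252 − 242) = 10.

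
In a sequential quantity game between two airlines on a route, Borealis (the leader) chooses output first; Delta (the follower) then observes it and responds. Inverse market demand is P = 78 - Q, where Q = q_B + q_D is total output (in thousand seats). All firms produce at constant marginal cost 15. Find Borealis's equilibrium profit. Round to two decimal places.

496.13

The follower Delta best-responds to any q_B: π_D = (78 - Q)q_D - 15q_D.
Follower FOC: 63 - q_B - 2q_D = 0, so q_D(q_B) = (63 - q_B)/2.
Borealis substitutes q_D(q_B) into its own profit: π_B = q_B(78 - q_B - (63 - q_B)/2) - 15q_B = (93/2 - (1/2)q_B)q_B - 15q_B.
Maximising: ∂π_B/∂q_B = 63/2 - q_B = 0, giving q_B = 63/2.
Then q_D = (63 - 63/2)/2 = 63/4.
Price P = 78 - 189/4 = 123/4.
Borealis's profit: (123/4 - 15)·(63/2) = 496.1250.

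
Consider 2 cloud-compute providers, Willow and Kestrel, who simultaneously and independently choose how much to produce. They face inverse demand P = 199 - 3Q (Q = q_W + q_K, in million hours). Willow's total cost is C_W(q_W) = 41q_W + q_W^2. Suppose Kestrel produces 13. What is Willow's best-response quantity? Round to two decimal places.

14.88

With the rival's output fixed at 13, Willow's profit is π_W = (199 - 3·13 - 3q_W)q_W - (41q_W + q_W²) = (160 - 3q_W)q_W - (41q_W + q_W²).
∂π_W/∂q_W = 119 - 8q_W = 0, so q_W = 119/8.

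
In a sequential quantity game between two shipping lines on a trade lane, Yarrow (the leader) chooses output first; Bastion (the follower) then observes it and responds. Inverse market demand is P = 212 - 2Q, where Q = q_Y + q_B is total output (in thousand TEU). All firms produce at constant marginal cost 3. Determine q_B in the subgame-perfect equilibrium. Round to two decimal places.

26.13

Solve by backward induction. Given q_Y, the follower Bastion maximises π_B = (212 - 2q_Y - 2q_B)q_B - 3q_B.
Follower FOC: 209 - 2q_Y - 4q_B = 0, so q_B(q_Y) = (209 - 2q_Y)/4.
Yarrow substitutes q_B(q_Y) into its own profit: π_Y = q_Y(212 - 2q_Y - (209 - 2q_Y)/2) - 3q_Y = (215/2 - q_Y)q_Y - 3q_Y.
Leader FOC: 209/2 - 2q_Y = 0, so q_Y = 209/4.
Then q_B = (209 - 2·(209/4))/4 = 209/8.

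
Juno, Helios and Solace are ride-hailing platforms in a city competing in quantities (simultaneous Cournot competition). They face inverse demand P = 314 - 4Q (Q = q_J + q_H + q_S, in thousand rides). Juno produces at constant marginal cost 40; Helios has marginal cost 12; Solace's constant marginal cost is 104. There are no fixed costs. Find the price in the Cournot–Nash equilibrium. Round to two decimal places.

117.50

Juno's profit: π_J = (314 - 4Q)q_J - (40q_J). Setting ∂π_J/∂q_J = 0: 274 - 8q_J - 4(q_H + q_S) = 0.
Helios's profit: π_H = (314 - 4Q)q_H - (12q_H). Setting ∂π_H/∂q_H = 0: 302 - 8q_H - 4(q_J + q_S) = 0.
Solace's profit: π_S = (314 - 4Q)q_S - (104q_S). Setting ∂π_S/∂q_S = 0: 210 - 8q_S - 4(q_J + q_H) = 0.
Adding the 3 first-order conditions: 786 − 16Q = 0, so Q = 393/8.
Back-substituting: q_J = (274 − 393/2)/4 = 155/8, q_H = (302 − 393/2)/4 = 211/8, q_S = (210 − 393/2)/4 = 27/8.
Total output Q = 393/8, so price P = 314 - 4·(393/8) = 235/2.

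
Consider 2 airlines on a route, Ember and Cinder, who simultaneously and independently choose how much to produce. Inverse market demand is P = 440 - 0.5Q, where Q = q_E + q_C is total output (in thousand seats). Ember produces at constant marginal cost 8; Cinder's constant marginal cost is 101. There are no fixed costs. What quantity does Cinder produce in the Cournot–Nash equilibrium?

Ember's profit: π_E = (440 - 0.5Q)q_E - (8q_E). Setting ∂π_E/∂q_E = 0: 432 - q_E - (1/2)(q_C) = 0.
Cinder's profit: π_C = (440 - 0.5Q)q_C - (101q_C). Setting ∂π_C/∂q_C = 0: 339 - q_C - (1/2)(q_E) = 0.
Rearranging gives the reaction functions q_E = (432 - (1/2)q_C) and q_C = (339 - (1/2)q_E).
Solving the pair: q_E = 350, q_C = 164.

164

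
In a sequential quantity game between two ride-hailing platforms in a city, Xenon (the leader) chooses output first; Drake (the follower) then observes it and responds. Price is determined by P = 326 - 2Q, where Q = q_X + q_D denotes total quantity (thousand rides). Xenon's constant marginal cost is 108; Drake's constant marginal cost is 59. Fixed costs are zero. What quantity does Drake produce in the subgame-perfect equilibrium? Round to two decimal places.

The follower Drake best-responds to any q_X: π_D = (326 - 2Q)q_D - 59q_D.
Setting the follower's marginal profit to zero, 267 - 2q_X - 4q_D = 0, i.e. q_D = (267 - 2q_X)/4.
Xenon substitutes q_D(q_X) into its own profit: π_X = q_X(326 - 2q_X - (267 - 2q_X)/2) - 108q_X = (385/2 - q_X)q_X - 108q_X.
Leader FOC: 169/2 - 2q_X = 0, so q_X = 169/4.
Then q_D = (267 - 2·(169/4))/4 = 365/8.

45.63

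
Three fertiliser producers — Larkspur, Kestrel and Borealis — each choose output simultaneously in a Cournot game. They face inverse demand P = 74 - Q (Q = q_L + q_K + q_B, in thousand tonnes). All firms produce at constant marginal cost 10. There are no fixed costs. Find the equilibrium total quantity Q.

48

A representative firm's profit is π_i = q_i(74 - Q) - 10q_i.
First-order condition (treating rivals' output as given): 64 - 2q_i - Σ_{j≠i} q_j = 0.
By symmetry each firm produces the same amount; substituting Σ_{j≠i} q_j = 2q_i yields q_i = 64/4 = 16.
Total output Q = 16 + 16 + 16 = 48.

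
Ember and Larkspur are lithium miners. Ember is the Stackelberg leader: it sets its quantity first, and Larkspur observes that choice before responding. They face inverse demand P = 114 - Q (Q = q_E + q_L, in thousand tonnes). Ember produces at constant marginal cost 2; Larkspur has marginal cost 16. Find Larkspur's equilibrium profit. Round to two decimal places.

306.25

The follower Larkspur best-responds to any q_E: π_L = (114 - Q)q_L - 16q_L.
Follower FOC: 98 - q_E - 2q_L = 0, so q_L(q_E) = (98 - q_E)/2.
The leader anticipates this reaction. Substituting into P = 114 - Q gives P = 65 - (1/2)q_E, so π_E = (65 - (1/2)q_E)q_E - 2q_E.
Leader FOC: 63 - q_E = 0, so q_E = 63.
Then q_L = (98 - 63)/2 = 35/2.
Price P = 114 - 161/2 = 67/2.
Larkspur's profit: (67/2 - 16)·(35/2) = 1225/4.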